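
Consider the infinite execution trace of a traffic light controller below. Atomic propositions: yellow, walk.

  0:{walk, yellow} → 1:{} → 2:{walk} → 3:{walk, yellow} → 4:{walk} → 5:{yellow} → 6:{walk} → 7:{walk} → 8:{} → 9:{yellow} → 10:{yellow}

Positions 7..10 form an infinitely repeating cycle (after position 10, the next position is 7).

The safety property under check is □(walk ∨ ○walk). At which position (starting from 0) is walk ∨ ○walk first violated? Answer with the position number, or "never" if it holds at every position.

8

Check walk ∨ ○walk at each position in order: 0 ✓, 1 ✓, 2 ✓, 3 ✓, 4 ✓, 5 ✓, 6 ✓, 7 ✓.
At position 8 the labels are {} and the next position 9 has {yellow}, so walk ∨ ○walk is false there. This is the first violation.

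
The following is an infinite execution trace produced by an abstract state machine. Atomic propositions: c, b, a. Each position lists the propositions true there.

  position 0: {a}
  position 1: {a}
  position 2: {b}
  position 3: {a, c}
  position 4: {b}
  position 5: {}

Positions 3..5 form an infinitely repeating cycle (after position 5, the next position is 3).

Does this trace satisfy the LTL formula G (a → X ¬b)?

No

a → X ¬b must hold at every position from 0 onward. It fails at position 1, so G (a → X ¬b) is false.
Positions where a holds: 0, 1, 3.
Check X ¬b at each: 0→ok, 1→fails, 3→fails.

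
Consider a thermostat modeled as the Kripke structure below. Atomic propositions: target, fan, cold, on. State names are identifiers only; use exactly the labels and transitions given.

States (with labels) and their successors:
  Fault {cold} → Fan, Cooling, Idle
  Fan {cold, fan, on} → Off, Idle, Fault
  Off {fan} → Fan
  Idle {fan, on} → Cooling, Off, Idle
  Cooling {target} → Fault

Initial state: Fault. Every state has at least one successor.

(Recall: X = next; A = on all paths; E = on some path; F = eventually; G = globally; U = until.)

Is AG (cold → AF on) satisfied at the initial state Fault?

Does not hold

States satisfying cold → AF on: {Fan, Off, Idle, Cooling}.
States satisfying AG (cold → AF on): ∅.
Fault is reachable from Fault and violates cold → AF on, so AG fails at Fault.
Fault ∉ Sat(AG (cold → AF on)).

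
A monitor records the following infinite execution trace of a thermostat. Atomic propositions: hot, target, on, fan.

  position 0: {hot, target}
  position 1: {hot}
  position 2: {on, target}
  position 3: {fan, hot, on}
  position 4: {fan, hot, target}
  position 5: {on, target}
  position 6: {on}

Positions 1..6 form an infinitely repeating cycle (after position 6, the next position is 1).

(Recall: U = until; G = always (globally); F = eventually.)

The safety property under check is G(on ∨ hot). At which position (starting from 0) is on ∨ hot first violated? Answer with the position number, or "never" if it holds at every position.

never

on ∨ hot holds at every position 0..6, and those are all the positions the trace ever visits, so the invariant G(on ∨ hot) is never violated.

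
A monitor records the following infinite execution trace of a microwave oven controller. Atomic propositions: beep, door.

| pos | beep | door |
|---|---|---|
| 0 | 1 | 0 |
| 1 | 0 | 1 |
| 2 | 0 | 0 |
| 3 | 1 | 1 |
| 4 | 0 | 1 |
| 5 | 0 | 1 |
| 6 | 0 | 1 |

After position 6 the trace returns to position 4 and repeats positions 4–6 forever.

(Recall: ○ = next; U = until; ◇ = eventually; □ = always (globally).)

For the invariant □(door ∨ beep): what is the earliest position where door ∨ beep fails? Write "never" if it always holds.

2

Check door ∨ beep at each position in order: 0 ✓, 1 ✓.
At position 2 the labels are {}, so door ∨ beep is false there. This is the first violation.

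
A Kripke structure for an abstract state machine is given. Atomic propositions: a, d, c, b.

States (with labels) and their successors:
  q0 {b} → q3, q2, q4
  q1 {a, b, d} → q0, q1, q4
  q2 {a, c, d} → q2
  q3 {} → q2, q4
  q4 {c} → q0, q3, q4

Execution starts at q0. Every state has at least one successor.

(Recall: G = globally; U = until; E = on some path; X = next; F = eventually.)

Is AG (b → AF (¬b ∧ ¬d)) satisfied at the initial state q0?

No

States satisfying b → AF (¬b ∧ ¬d): {q2, q3, q4}.
States satisfying AG (b → AF (¬b ∧ ¬d)): {q2}.
q0 is reachable from q0 and violates b → AF (¬b ∧ ¬d), so AG fails at q0.
q0 ∉ Sat(AG (b → AF (¬b ∧ ¬d))).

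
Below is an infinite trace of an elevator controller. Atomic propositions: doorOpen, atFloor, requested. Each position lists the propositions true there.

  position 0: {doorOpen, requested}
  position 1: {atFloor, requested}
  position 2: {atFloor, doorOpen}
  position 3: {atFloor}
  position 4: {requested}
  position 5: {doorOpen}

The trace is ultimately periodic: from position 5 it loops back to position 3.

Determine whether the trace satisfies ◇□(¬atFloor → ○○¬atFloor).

□(¬atFloor → ○○¬atFloor) is false at every position 0..5, so it never becomes true and ◇□(¬atFloor → ○○¬atFloor) fails.

Does not hold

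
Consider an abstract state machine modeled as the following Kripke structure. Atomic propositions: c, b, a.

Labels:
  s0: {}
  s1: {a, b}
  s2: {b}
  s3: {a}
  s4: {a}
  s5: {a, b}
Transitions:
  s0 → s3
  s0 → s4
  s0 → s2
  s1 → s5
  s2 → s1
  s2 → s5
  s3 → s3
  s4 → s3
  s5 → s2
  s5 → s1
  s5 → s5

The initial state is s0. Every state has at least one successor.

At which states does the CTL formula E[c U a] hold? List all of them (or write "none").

{s1, s3, s4, s5}

States satisfying c: ∅.
States satisfying a: {s1, s3, s4, s5}.
States satisfying E[c U a]: {s1, s3, s4, s5}.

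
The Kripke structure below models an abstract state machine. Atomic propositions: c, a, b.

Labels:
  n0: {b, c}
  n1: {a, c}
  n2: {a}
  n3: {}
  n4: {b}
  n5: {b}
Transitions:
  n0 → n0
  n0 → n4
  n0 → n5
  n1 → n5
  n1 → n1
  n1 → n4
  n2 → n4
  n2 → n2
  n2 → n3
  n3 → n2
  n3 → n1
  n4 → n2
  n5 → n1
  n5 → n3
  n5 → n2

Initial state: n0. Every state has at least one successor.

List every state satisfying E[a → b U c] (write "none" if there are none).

{n0, n1, n3, n5}

States satisfying a → b: {n0, n3, n4, n5}.
States satisfying c: {n0, n1}.
States satisfying E[a → b U c]: {n0, n1, n3, n5}.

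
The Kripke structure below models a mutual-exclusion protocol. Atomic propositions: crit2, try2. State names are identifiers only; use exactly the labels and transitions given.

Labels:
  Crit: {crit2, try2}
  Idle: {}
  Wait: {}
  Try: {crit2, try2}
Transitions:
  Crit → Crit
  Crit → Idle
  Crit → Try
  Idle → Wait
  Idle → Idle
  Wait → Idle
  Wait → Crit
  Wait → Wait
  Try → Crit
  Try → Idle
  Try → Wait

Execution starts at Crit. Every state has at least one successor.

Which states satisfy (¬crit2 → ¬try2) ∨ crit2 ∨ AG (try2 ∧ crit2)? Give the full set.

{Crit, Idle, Wait, Try}

States satisfying ¬crit2: {Idle, Wait}.
States satisfying ¬try2: {Idle, Wait}.
States satisfying ¬crit2 → ¬try2: {Crit, Idle, Wait, Try}.
States satisfying (¬crit2 → ¬try2) ∨ crit2: {Crit, Idle, Wait, Try}.
States satisfying try2 ∧ crit2: {Crit, Try}.
States satisfying AG (try2 ∧ crit2): ∅.
States satisfying (¬crit2 → ¬try2) ∨ crit2 ∨ AG (try2 ∧ crit2): {Crit, Idle, Wait, Try}.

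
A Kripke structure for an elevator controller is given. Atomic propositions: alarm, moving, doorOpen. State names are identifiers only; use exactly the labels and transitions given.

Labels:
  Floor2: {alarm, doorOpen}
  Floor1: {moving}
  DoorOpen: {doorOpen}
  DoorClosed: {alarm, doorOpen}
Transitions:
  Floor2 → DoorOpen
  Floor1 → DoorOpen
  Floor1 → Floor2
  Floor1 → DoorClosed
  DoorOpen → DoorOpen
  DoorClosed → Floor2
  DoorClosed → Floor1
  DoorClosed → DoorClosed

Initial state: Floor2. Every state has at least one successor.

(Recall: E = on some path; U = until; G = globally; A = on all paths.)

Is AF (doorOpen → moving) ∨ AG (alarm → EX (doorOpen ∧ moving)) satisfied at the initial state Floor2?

Does not hold

States satisfying doorOpen → moving: {Floor1}.
States satisfying AF (doorOpen → moving): {Floor1}.
States satisfying alarm → EX (doorOpen ∧ moving): {Floor1, DoorOpen}.
States satisfying AG (alarm → EX (doorOpen ∧ moving)): {DoorOpen}.
States satisfying AF (doorOpen → moving) ∨ AG (alarm → EX (doorOpen ∧ moving)): {Floor1, DoorOpen}.
Floor2 ∉ Sat(AF (doorOpen → moving) ∨ AG (alarm → EX (doorOpen ∧ moving))).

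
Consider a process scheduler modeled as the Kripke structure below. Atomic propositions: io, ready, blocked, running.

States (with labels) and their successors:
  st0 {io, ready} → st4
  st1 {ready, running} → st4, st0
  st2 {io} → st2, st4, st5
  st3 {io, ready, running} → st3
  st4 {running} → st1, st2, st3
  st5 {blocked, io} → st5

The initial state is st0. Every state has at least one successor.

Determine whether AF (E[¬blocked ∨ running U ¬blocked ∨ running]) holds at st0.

Yes

States satisfying E[¬blocked ∨ running U ¬blocked ∨ running]: {st0, st1, st2, st3, st4}.
States satisfying AF (E[¬blocked ∨ running U ¬blocked ∨ running]): {st0, st1, st2, st3, st4}.
st0 ∈ Sat(AF (E[¬blocked ∨ running U ¬blocked ∨ running])).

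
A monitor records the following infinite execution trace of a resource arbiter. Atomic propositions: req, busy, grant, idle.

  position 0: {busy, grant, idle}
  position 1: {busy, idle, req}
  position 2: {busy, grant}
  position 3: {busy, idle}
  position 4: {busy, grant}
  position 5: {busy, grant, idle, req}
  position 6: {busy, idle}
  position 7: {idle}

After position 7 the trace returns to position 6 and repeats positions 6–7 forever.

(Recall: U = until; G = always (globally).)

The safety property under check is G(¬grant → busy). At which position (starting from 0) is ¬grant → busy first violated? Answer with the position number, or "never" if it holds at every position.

7

Check ¬grant → busy at each position in order: 0 ✓, 1 ✓, 2 ✓, 3 ✓, 4 ✓, 5 ✓, 6 ✓.
At position 7 the labels are {idle}, so ¬grant → busy is false there. This is the first violation.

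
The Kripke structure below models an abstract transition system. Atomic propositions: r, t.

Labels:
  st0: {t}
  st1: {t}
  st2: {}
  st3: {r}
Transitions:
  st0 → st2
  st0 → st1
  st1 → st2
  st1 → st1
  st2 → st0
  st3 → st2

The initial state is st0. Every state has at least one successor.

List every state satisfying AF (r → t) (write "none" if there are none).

States satisfying r → t: {st0, st1, st2}.
States satisfying AF (r → t): {st0, st1, st2, st3}.

{st0, st1, st2, st3}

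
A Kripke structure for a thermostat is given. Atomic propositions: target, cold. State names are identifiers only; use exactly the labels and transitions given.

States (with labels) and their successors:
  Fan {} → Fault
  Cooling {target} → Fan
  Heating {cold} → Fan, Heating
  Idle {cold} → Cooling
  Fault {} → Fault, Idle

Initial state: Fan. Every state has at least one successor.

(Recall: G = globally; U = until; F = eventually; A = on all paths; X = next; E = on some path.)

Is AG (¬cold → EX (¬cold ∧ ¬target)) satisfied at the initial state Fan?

States satisfying ¬cold → EX (¬cold ∧ ¬target): {Fan, Cooling, Heating, Idle, Fault}.
States satisfying AG (¬cold → EX (¬cold ∧ ¬target)): {Fan, Cooling, Heating, Idle, Fault}.
Every state reachable from Fan satisfies ¬cold → EX (¬cold ∧ ¬target).
Fan ∈ Sat(AG (¬cold → EX (¬cold ∧ ¬target))).

Holds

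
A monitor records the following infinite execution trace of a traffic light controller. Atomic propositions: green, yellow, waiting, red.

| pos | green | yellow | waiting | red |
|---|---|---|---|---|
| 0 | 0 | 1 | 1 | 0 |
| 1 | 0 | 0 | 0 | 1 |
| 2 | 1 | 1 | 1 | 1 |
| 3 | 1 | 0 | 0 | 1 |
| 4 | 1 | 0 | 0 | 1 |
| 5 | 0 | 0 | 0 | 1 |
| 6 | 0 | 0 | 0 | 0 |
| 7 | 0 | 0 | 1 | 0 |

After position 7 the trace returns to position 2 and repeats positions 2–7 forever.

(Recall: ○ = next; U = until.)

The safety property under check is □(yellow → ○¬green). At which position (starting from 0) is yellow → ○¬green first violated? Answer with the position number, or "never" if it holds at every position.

2

Check yellow → ○¬green at each position in order: 0 ✓, 1 ✓.
At position 2 the labels are {green, red, waiting, yellow} and the next position 3 has {green, red}, so yellow → ○¬green is false there. This is the first violation.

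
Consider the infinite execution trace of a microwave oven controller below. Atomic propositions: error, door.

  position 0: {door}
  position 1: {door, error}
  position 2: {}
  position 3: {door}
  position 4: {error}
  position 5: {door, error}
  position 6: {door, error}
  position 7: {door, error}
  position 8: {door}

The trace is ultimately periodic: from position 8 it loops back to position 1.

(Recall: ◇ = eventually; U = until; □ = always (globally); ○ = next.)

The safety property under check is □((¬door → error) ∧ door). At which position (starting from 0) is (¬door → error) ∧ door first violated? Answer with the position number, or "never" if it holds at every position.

Check (¬door → error) ∧ door at each position in order: 0 ✓, 1 ✓.
At position 2 the labels are {}, so (¬door → error) ∧ door is false there. This is the first violation.

2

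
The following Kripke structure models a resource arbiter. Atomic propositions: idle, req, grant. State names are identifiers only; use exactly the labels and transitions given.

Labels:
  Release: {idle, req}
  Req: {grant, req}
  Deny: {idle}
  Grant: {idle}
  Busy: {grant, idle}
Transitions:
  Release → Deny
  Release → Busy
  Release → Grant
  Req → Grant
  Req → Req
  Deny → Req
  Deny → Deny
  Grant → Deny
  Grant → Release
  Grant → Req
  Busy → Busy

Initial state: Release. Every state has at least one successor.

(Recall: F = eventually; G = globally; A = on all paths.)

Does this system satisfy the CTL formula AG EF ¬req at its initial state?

Satisfied

States satisfying EF ¬req: {Release, Req, Deny, Grant, Busy}.
States satisfying AG EF ¬req: {Release, Req, Deny, Grant, Busy}.
Every state reachable from Release satisfies EF ¬req.
Release ∈ Sat(AG EF ¬req).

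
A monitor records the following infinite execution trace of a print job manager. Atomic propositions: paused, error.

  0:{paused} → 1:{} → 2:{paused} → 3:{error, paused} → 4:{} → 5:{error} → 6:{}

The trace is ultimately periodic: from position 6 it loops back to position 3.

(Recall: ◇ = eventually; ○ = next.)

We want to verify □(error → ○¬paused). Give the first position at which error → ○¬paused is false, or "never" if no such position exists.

never

error → ○¬paused holds at every position 0..6, and those are all the positions the trace ever visits, so the invariant □(error → ○¬paused) is never violated.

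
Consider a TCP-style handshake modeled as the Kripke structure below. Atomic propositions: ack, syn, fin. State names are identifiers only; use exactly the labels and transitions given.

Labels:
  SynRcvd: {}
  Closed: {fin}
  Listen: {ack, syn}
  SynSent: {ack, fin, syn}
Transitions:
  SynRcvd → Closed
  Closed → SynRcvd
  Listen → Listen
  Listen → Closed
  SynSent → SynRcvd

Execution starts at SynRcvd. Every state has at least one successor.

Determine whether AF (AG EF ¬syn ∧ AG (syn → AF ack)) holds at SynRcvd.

States satisfying AG EF ¬syn ∧ AG (syn → AF ack): {SynRcvd, Closed, Listen, SynSent}.
States satisfying AF (AG EF ¬syn ∧ AG (syn → AF ack)): {SynRcvd, Closed, Listen, SynSent}.
SynRcvd ∈ Sat(AF (AG EF ¬syn ∧ AG (syn → AF ack))).

Satisfied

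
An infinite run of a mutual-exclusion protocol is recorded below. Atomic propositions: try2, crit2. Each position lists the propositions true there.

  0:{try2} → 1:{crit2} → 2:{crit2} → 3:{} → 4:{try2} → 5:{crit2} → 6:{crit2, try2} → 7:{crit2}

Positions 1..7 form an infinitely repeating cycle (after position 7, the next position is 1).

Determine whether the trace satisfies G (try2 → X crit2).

Satisfied

try2 → X crit2 holds at every position 0..7, and those are all positions ever visited, so G (try2 → X crit2) holds.
Positions where try2 holds: 0, 4, 6.
Check X crit2 at each: 0→ok, 4→ok, 6→ok.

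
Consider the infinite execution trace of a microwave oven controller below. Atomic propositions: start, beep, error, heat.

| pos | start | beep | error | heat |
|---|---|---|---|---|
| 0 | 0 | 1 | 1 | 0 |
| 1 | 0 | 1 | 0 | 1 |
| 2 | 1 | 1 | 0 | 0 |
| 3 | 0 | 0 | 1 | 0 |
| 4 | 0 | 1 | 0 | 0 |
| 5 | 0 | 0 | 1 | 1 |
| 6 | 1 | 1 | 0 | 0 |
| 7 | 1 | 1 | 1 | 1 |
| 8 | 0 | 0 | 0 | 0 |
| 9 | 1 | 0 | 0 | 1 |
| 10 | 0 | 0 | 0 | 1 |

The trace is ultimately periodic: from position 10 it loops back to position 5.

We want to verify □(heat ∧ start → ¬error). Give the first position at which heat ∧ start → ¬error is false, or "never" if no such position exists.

Check heat ∧ start → ¬error at each position in order: 0 ✓, 1 ✓, 2 ✓, 3 ✓, 4 ✓, 5 ✓, 6 ✓.
At position 7 the labels are {beep, error, heat, start}, so heat ∧ start → ¬error is false there. This is the first violation.

7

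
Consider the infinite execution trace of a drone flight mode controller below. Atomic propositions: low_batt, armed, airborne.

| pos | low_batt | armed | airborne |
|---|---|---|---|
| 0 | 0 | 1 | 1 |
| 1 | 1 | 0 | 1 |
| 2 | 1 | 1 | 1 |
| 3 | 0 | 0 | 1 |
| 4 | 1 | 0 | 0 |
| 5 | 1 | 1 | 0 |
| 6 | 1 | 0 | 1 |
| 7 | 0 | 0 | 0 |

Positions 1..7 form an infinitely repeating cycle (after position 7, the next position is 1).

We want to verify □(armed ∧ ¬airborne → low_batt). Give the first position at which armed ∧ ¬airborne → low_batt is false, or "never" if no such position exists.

armed ∧ ¬airborne → low_batt holds at every position 0..7, and those are all the positions the trace ever visits, so the invariant □(armed ∧ ¬airborne → low_batt) is never violated.

never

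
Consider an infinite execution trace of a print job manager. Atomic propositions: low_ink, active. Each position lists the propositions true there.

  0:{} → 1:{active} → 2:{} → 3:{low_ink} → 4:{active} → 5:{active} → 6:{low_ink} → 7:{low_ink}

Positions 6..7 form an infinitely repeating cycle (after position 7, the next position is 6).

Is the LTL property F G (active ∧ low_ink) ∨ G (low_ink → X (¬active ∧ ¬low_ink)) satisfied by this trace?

Does not hold

G (active ∧ low_ink) is false at every position 0..7, so it never becomes true and F G (active ∧ low_ink) fails.
low_ink → X (¬active ∧ ¬low_ink) must hold at every position from 0 onward. It fails at position 3, so G (low_ink → X (¬active ∧ ¬low_ink)) is false.
Positions where low_ink holds: 3, 6, 7.
Check X (¬active ∧ ¬low_ink) at each: 3→fails, 6→fails, 7→fails.
At position 0: F G (active ∧ low_ink) is false; G (low_ink → X (¬active ∧ ¬low_ink)) is false; so F G (active ∧ low_ink) ∨ G (low_ink → X (¬active ∧ ¬low_ink)) is false.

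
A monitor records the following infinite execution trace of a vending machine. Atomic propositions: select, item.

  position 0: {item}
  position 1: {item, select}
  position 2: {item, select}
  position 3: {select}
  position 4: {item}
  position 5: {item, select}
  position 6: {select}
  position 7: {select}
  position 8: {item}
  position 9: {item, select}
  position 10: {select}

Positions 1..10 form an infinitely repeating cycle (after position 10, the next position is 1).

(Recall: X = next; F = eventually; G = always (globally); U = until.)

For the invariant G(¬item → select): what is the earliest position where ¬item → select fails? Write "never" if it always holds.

¬item → select holds at every position 0..10, and those are all the positions the trace ever visits, so the invariant G(¬item → select) is never violated.

never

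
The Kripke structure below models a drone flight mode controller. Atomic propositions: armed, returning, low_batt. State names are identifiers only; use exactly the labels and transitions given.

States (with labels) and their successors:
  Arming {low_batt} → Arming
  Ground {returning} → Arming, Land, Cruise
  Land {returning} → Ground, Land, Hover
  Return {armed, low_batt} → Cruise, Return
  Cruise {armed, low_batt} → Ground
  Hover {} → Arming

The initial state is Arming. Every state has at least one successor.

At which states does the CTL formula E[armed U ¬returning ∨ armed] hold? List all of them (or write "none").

{Arming, Return, Cruise, Hover}

States satisfying armed: {Return, Cruise}.
States satisfying ¬returning ∨ armed: {Arming, Return, Cruise, Hover}.
States satisfying E[armed U ¬returning ∨ armed]: {Arming, Return, Cruise, Hover}.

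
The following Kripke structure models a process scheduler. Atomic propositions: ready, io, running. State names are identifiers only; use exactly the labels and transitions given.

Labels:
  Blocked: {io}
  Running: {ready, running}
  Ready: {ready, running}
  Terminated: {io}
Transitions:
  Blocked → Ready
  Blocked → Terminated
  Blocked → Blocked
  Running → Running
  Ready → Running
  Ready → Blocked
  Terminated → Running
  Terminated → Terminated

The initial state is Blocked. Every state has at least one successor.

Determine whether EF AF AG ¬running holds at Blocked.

Violated

States satisfying AF AG ¬running: ∅.
States satisfying EF AF AG ¬running: ∅.
No suitable path/successor from Blocked witnesses the formula.
Blocked ∉ Sat(EF AF AG ¬running).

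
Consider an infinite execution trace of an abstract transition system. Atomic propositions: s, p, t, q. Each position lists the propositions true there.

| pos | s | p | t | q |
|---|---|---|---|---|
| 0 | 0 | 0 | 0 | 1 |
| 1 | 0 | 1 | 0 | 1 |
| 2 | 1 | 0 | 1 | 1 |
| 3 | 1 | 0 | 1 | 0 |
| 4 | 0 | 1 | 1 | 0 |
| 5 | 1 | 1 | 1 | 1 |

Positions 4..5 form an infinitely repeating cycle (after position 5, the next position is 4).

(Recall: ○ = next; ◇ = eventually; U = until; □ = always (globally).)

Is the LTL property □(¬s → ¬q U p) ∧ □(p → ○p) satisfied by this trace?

Violated

¬s → ¬q U p must hold at every position from 0 onward. It fails at position 0, so □(¬s → ¬q U p) is false.
Positions where ¬s holds: 0, 1, 4.
Check ¬q U p at each: 0→fails, 1→ok, 4→ok.
p → ○p must hold at every position from 0 onward. It fails at position 1, so □(p → ○p) is false.
Positions where p holds: 1, 4, 5.
Check ○p at each: 1→fails, 4→ok, 5→ok.
At position 0: □(¬s → ¬q U p) is false; □(p → ○p) is false; so □(¬s → ¬q U p) ∧ □(p → ○p) is false.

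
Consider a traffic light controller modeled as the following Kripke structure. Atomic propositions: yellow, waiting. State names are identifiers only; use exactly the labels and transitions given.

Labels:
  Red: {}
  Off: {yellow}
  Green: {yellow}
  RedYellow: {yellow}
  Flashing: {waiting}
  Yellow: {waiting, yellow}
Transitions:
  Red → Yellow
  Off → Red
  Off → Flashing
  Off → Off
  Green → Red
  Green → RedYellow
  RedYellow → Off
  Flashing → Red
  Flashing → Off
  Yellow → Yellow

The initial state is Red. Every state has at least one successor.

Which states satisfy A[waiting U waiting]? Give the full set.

States satisfying waiting: {Flashing, Yellow}.
States satisfying A[waiting U waiting]: {Flashing, Yellow}.

{Flashing, Yellow}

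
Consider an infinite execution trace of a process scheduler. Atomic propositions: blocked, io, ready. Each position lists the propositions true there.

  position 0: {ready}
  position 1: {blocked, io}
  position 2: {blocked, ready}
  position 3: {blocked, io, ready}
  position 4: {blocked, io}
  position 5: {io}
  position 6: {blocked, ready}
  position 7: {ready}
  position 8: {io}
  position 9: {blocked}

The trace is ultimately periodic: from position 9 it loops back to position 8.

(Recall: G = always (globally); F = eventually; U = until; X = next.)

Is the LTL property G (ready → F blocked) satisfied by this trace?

Holds

ready → F blocked holds at every position 0..9, and those are all positions ever visited, so G (ready → F blocked) holds.
Positions where ready holds: 0, 2, 3, 6, 7.
Check F blocked at each: 0→ok, 2→ok, 3→ok, 6→ok, 7→ok.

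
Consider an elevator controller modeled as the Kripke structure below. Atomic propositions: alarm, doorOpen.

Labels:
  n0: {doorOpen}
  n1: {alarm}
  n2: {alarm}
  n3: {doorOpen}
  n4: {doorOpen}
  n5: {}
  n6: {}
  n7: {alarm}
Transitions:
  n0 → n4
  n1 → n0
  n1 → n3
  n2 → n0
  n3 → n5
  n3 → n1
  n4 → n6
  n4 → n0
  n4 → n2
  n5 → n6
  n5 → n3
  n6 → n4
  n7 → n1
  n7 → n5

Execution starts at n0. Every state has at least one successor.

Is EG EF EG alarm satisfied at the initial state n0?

Does not hold

States satisfying EF EG alarm: ∅.
States satisfying EG EF EG alarm: ∅.
No suitable path/successor from n0 witnesses the formula.
n0 ∉ Sat(EG EF EG alarm).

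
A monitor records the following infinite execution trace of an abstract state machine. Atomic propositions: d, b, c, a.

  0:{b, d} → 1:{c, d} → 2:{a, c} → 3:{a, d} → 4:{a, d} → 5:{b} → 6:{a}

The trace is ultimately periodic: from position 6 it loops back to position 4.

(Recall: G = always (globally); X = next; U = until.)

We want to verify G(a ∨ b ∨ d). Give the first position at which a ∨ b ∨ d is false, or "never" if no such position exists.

never

a ∨ b ∨ d holds at every position 0..6, and those are all the positions the trace ever visits, so the invariant G(a ∨ b ∨ d) is never violated.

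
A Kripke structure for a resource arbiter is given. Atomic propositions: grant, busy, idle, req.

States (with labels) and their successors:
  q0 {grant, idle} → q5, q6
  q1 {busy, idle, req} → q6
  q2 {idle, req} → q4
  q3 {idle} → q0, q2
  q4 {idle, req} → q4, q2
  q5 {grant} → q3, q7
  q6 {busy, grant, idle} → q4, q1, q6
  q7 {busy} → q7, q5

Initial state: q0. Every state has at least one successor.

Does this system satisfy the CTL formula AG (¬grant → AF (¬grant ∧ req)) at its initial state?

States satisfying ¬grant → AF (¬grant ∧ req): {q0, q1, q2, q4, q5, q6}.
States satisfying AG (¬grant → AF (¬grant ∧ req)): {q1, q2, q4, q6}.
q3 is reachable from q0 and violates ¬grant → AF (¬grant ∧ req), so AG fails at q0.
q0 ∉ Sat(AG (¬grant → AF (¬grant ∧ req))).

No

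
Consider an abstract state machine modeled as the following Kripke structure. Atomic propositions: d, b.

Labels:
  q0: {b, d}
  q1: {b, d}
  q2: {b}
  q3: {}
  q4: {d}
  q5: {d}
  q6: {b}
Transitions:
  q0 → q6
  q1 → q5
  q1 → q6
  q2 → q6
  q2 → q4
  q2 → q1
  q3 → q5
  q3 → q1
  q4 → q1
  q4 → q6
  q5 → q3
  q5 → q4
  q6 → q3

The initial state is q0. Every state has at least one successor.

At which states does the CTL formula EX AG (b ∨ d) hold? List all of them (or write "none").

States satisfying AG (b ∨ d): ∅.
States satisfying EX AG (b ∨ d): ∅.

none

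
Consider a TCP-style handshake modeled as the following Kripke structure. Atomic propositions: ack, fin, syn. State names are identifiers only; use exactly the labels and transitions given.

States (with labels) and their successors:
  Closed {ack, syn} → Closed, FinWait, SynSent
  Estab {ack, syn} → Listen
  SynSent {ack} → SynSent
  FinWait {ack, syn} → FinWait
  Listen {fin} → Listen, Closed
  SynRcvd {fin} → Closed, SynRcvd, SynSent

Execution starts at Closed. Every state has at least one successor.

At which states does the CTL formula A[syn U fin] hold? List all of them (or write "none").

States satisfying syn: {Closed, Estab, FinWait}.
States satisfying fin: {Listen, SynRcvd}.
States satisfying A[syn U fin]: {Estab, Listen, SynRcvd}.

{Estab, Listen, SynRcvd}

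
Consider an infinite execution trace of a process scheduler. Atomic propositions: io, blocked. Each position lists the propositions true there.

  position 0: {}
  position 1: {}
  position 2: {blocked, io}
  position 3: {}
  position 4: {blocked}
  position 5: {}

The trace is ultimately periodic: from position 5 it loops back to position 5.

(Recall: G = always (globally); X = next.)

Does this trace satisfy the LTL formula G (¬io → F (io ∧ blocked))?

Violated

¬io → F (io ∧ blocked) must hold at every position from 0 onward. It fails at position 3, so G (¬io → F (io ∧ blocked)) is false.
Positions where ¬io holds: 0, 1, 3, 4, 5.
Check F (io ∧ blocked) at each: 0→ok, 1→ok, 3→fails, 4→fails, 5→fails.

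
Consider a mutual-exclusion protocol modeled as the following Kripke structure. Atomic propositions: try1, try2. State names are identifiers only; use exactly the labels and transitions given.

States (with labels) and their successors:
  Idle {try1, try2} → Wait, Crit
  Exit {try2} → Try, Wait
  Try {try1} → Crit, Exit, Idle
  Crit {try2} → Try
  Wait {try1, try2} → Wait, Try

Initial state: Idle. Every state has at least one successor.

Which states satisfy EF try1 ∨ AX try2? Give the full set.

States satisfying try1: {Idle, Try, Wait}.
States satisfying EF try1: {Idle, Exit, Try, Crit, Wait}.
States satisfying try2: {Idle, Exit, Crit, Wait}.
States satisfying AX try2: {Idle, Try}.
States satisfying EF try1 ∨ AX try2: {Idle, Exit, Try, Crit, Wait}.

{Idle, Exit, Try, Crit, Wait}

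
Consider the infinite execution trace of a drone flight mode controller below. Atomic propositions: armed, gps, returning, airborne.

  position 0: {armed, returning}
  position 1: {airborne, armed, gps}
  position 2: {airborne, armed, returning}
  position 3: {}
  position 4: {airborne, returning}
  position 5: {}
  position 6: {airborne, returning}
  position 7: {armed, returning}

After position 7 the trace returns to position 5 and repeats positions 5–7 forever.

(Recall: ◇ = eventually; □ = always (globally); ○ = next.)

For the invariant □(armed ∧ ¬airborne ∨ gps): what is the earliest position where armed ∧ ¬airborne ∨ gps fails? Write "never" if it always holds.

Check armed ∧ ¬airborne ∨ gps at each position in order: 0 ✓, 1 ✓.
At position 2 the labels are {airborne, armed, returning}, so armed ∧ ¬airborne ∨ gps is false there. This is the first violation.

2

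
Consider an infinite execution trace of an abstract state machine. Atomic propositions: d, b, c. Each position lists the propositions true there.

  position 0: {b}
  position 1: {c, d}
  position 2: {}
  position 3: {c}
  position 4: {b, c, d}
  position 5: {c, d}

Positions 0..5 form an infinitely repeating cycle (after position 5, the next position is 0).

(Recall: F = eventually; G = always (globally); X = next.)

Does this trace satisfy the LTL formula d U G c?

Does not hold

Walking from position 0: at position 0, G c has not yet held and d fails, so d U G c is false.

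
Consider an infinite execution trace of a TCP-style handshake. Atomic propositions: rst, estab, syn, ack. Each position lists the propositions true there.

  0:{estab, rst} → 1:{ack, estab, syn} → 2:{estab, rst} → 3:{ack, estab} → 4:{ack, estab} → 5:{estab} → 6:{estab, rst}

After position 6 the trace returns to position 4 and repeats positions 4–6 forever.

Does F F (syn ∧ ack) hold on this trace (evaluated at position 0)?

Holds

F (syn ∧ ack) holds at position 0, which is reachable from 0, so F F (syn ∧ ack) holds.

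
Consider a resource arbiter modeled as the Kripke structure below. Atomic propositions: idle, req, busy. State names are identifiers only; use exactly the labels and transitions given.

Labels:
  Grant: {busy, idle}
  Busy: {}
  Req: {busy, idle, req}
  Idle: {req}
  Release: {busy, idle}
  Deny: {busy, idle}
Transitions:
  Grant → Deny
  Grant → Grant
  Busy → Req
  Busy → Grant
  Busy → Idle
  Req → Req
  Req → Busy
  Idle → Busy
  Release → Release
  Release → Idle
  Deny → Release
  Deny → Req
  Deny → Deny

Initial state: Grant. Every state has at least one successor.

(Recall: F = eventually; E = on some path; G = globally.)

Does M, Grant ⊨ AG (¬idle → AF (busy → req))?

Holds

States satisfying ¬idle → AF (busy → req): {Grant, Busy, Req, Idle, Release, Deny}.
States satisfying AG (¬idle → AF (busy → req)): {Grant, Busy, Req, Idle, Release, Deny}.
Every state reachable from Grant satisfies ¬idle → AF (busy → req).
Grant ∈ Sat(AG (¬idle → AF (busy → req))).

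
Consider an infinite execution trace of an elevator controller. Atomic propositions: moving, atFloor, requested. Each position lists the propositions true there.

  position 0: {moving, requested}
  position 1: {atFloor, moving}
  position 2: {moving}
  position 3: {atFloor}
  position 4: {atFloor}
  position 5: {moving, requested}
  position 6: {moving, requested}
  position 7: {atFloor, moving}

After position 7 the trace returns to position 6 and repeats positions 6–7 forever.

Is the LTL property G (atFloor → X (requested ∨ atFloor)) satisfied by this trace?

No

atFloor → X (requested ∨ atFloor) must hold at every position from 0 onward. It fails at position 1, so G (atFloor → X (requested ∨ atFloor)) is false.
Positions where atFloor holds: 1, 3, 4, 7.
Check X (requested ∨ atFloor) at each: 1→fails, 3→ok, 4→ok, 7→ok.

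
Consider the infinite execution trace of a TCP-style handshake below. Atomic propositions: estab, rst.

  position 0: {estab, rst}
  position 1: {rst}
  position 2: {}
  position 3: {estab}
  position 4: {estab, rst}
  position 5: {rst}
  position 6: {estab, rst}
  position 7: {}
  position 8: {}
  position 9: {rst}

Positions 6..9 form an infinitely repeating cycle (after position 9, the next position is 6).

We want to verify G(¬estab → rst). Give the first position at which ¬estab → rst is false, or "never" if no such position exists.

2

Check ¬estab → rst at each position in order: 0 ✓, 1 ✓.
At position 2 the labels are {}, so ¬estab → rst is false there. This is the first violation.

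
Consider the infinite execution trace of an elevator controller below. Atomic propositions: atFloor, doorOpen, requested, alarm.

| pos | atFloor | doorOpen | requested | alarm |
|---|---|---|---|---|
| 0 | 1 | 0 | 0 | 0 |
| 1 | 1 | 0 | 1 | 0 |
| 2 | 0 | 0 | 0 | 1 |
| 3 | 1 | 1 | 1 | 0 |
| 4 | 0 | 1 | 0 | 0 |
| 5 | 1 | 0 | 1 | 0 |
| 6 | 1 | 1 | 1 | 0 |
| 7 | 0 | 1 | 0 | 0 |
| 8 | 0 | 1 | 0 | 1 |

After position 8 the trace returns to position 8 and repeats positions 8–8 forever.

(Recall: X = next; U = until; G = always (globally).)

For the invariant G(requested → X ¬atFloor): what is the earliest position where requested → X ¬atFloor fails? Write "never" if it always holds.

Check requested → X ¬atFloor at each position in order: 0 ✓, 1 ✓, 2 ✓, 3 ✓, 4 ✓.
At position 5 the labels are {atFloor, requested} and the next position 6 has {atFloor, doorOpen, requested}, so requested → X ¬atFloor is false there. This is the first violation.

5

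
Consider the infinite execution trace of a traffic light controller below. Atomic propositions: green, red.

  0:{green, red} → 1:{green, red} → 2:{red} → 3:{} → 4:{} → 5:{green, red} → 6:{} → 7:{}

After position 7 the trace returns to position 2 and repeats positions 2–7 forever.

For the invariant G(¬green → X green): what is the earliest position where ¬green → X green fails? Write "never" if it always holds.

2

Check ¬green → X green at each position in order: 0 ✓, 1 ✓.
At position 2 the labels are {red} and the next position 3 has {}, so ¬green → X green is false there. This is the first violation.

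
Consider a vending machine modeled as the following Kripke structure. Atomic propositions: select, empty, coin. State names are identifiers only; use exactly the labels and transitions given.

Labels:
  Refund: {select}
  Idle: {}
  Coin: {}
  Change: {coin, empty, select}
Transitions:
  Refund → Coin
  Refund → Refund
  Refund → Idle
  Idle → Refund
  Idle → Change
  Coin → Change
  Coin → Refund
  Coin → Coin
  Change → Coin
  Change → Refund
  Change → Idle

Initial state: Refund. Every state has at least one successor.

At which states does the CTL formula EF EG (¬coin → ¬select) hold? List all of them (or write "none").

States satisfying EG (¬coin → ¬select): {Idle, Coin, Change}.
States satisfying EF EG (¬coin → ¬select): {Refund, Idle, Coin, Change}.

{Refund, Idle, Coin, Change}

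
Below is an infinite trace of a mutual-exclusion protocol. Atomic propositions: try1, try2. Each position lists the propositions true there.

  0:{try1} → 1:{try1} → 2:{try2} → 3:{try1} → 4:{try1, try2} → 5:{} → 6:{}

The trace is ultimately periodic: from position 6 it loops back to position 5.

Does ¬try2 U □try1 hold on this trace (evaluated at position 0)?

Violated

Walking from position 0: at position 2, □try1 has not yet held and ¬try2 fails, so ¬try2 U □try1 is false.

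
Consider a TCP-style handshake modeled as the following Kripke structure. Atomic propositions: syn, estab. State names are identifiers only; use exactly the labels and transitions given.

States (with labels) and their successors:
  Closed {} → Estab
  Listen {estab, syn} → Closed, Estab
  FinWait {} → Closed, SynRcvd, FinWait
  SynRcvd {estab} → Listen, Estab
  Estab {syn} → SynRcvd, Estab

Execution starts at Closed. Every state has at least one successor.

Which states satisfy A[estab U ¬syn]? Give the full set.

States satisfying estab: {Listen, SynRcvd}.
States satisfying ¬syn: {Closed, FinWait, SynRcvd}.
States satisfying A[estab U ¬syn]: {Closed, FinWait, SynRcvd}.

{Closed, FinWait, SynRcvd}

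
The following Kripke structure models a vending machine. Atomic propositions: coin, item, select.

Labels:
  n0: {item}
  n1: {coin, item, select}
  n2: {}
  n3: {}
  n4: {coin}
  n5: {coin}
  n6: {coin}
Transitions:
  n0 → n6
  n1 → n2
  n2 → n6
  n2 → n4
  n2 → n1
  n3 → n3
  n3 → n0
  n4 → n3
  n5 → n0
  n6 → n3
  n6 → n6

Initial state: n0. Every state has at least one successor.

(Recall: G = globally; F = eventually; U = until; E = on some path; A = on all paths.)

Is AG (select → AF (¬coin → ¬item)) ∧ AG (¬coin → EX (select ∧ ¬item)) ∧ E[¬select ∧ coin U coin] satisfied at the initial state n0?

No

States satisfying select → AF (¬coin → ¬item): {n0, n1, n2, n3, n4, n5, n6}.
States satisfying AG (select → AF (¬coin → ¬item)): {n0, n1, n2, n3, n4, n5, n6}.
States satisfying ¬coin → EX (select ∧ ¬item): {n1, n4, n5, n6}.
States satisfying AG (¬coin → EX (select ∧ ¬item)): ∅.
States satisfying ¬select ∧ coin: {n4, n5, n6}.
States satisfying coin: {n1, n4, n5, n6}.
States satisfying E[¬select ∧ coin U coin]: {n1, n4, n5, n6}.
States satisfying AG (select → AF (¬coin → ¬item)) ∧ AG (¬coin → EX (select ∧ ¬item)) ∧ E[¬select ∧ coin U coin]: ∅.
n0 ∉ Sat(AG (select → AF (¬coin → ¬item)) ∧ AG (¬coin → EX (select ∧ ¬item)) ∧ E[¬select ∧ coin U coin]).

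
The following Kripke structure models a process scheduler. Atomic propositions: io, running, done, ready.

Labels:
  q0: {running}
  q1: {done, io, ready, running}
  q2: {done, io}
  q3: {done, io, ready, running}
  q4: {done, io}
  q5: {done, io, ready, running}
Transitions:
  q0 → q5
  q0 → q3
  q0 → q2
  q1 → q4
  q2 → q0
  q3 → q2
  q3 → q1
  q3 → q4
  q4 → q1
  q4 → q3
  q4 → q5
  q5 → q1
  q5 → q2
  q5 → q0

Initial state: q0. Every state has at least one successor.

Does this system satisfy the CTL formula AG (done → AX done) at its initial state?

Violated

States satisfying done → AX done: {q0, q1, q3, q4}.
States satisfying AG (done → AX done): ∅.
q2 is reachable from q0 and violates done → AX done, so AG fails at q0.
q0 ∉ Sat(AG (done → AX done)).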